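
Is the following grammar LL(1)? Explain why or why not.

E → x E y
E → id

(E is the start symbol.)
A grammar is LL(1) if for each non-terminal N with multiple productions, the predict sets of those productions are pairwise disjoint, where PREDICT(N → α) = (FIRST(α) \ {ε}) ∪ (FOLLOW(N) if α ⇒* ε).

For E:
  PREDICT(E → x E y) = { 'x' }
  PREDICT(E → id) = { 'id' }

All predict sets are disjoint. The grammar IS LL(1).

Answer: Yes, the grammar is LL(1).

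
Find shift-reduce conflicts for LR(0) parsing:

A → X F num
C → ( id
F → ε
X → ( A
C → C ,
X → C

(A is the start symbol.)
A shift-reduce conflict occurs when an LR(0) state has both:
  - a complete (reduce) item [A → α .] (dot at the end), and
  - a shift item [B → β . c γ] (dot before a terminal).

Augment with A' → A and build the canonical LR(0) collection (I0 = CLOSURE({[A' → . A]}), then GOTO on every symbol after a dot until no new states appear). It has 10 states:
  I0: { [A → . X F num], [A' → . A], [C → . ( id], [C → . C ,], [X → . ( A], [X → . C] }  — shift
  I1: { [A → . X F num], [C → ( . id], [C → . ( id], [C → . C ,], [X → ( . A], [X → . ( A], [X → . C] }  — shift
  I2: { [A' → A .] }  — accept
  I3: { [C → C . ,], [X → C .] }  — shift, reduce
  I4: { [A → X . F num], [F → .] }  — reduce
  I5: { [A → X F . num] }  — shift
  I6: { [A → X F num .] }  — reduce
  I7: { [C → C , .] }  — reduce
  I8: { [X → ( A .] }  — reduce
  I9: { [C → ( id .] }  — reduce

I3 contains reduce item [X → C .] and shift item [C → C . ,] — shift-reduce conflict.

Answer: Yes — I3: [X → C .] vs [C → C . ,]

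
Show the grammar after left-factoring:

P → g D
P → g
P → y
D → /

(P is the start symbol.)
P → g P'
P' → D
P' → ε
P → y
D → /

Left-factoring transforms A → αβ₁ | αβ₂ into A → αA' and A' → β₁ | β₂
(α is the longest common prefix among the alternatives). Repeat until
no nonterminal has two alternatives with a common prefix.

Round 1: P has alternatives sharing prefix 'g'. Introduce P': P → g P'
  Add: P' → D
  Add: P' → ε

No remaining common prefixes — done.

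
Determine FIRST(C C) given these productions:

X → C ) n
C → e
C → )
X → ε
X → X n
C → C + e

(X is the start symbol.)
FIRST sets of the non-terminals involved (from the grammar, by fixed-point iteration):
  FIRST(C) = { ')', 'e' }

To compute FIRST(C C), process the symbols left to right:
Symbol C is a non-terminal. Add FIRST(C) \ {ε} = { ')', 'e' }
C is not nullable (ε ∉ FIRST(C)), so stop here.
FIRST(C C) = { ')', 'e' }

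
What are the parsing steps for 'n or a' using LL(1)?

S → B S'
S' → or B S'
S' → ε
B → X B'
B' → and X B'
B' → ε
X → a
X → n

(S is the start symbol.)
LL(1) parsing maintains a stack (initially the start symbol over $) and the input. At each step: if the stack top is a terminal, match it against the current input token; if it is a non-terminal N, replace it with the RHS of M[N, lookahead] (the unique production whose predict set contains the lookahead).

Stack is shown with the top on the left.

Stack      Input     Action
---------------------------
S $        n or a $  output S → B S'
B S' $     n or a $  output B → X B'
X B' S' $  n or a $  output X → n
n B' S' $  n or a $  match 'n'
B' S' $    or a $    output B' → ε
S' $       or a $    output S' → or B S'
or B S' $  or a $    match 'or'
B S' $     a $       output B → X B'
X B' S' $  a $       output X → a
a B' S' $  a $       match 'a'
B' S' $    $         output B' → ε
S' $       $         output S' → ε
$          $         accept

The string is accepted.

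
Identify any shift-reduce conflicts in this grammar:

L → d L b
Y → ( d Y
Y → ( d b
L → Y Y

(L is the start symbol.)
No shift-reduce conflicts

Augment with L' → L and build the canonical LR(0) collection (I0 = CLOSURE({[L' → . L]}), then GOTO on every symbol after a dot until no new states appear). It has 11 states:
  I0: { [L → . Y Y], [L → . d L b], [L' → . L], [Y → . ( d Y], [Y → . ( d b] }  — shift
  I1: { [Y → ( . d Y], [Y → ( . d b] }  — shift
  I2: { [L' → L .] }  — accept
  I3: { [L → Y . Y], [Y → . ( d Y], [Y → . ( d b] }  — shift
  I4: { [L → . Y Y], [L → . d L b], [L → d . L b], [Y → . ( d Y], [Y → . ( d b] }  — shift
  I5: { [L → d L . b] }  — shift
  I6: { [L → d L b .] }  — reduce
  I7: { [L → Y Y .] }  — reduce
  I8: { [Y → ( d . Y], [Y → ( d . b], [Y → . ( d Y], [Y → . ( d b] }  — shift
  I9: { [Y → ( d Y .] }  — reduce
  I10: { [Y → ( d b .] }  — reduce

No state contains both a complete item and a shift item.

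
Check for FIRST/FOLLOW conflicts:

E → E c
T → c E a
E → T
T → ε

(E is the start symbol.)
Nullable non-terminals: E, T.
FIRST sets used below: FIRST(E) = { 'c', ε }, FIRST(T) = { 'c', ε }

E: nullable alternative(s) E → T; FOLLOW(E) = { $, 'a', 'c' }
  E → E c: FIRST \ {ε} = { 'c' } — overlaps FOLLOW(E) on { 'c' }: CONFLICT
  E → T: FIRST \ {ε} = { 'c' } — this is the only nullable alternative, skip

T: nullable alternative(s) T → ε; FOLLOW(T) = { $, 'a', 'c' }
  T → c E a: FIRST \ {ε} = { 'c' } — overlaps FOLLOW(T) on { 'c' }: CONFLICT
  T → ε: FIRST \ {ε} = { } — this is the only nullable alternative, skip

So the grammar has 2 FIRST/FOLLOW conflicts (marked CONFLICT above).

Answer: Yes. E → E c with FOLLOW(E) on { 'c' }; T → c E a with FOLLOW(T) on { 'c' }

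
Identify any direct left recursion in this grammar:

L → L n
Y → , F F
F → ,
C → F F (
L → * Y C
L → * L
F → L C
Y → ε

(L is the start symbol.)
Direct left recursion occurs when N → N α for some non-terminal N (the right-hand side begins with the left-hand side itself).

L → L n: LEFT RECURSIVE (starts with L)
Y → , F F: starts with ','
F → ,: starts with ','
C → F F (: starts with F
L → * Y C: starts with '*'
L → * L: starts with '*'
F → L C: starts with L
Y → ε: starts with ε

The grammar has direct left recursion on: L.

Answer: Yes, L is left-recursive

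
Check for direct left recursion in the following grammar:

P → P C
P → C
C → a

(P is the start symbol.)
Direct left recursion occurs when N → N α for some non-terminal N (the right-hand side begins with the left-hand side itself).

P → P C: LEFT RECURSIVE (starts with P)
P → C: starts with C
C → a: starts with a

The grammar has direct left recursion on: P.

Answer: Yes, P is left-recursive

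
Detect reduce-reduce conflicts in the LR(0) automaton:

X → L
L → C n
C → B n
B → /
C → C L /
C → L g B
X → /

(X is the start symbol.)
A reduce-reduce conflict occurs when an LR(0) state has two complete items [A → α .] and [B → β .] — both call for a reduction, and with no lookahead the parser cannot choose between them.

Augment with X' → X and build the canonical LR(0) collection (I0 = CLOSURE({[X' → . X]}), then GOTO on every symbol after a dot until no new states appear). It has 13 states:
  I0: { [B → . /], [C → . B n], [C → . C L /], [C → . L g B], [L → . C n], [X → . /], [X → . L], [X' → . X] }  — shift
  I1: { [B → / .], [X → / .] }  — 2 reduces
  I2: { [C → B . n] }  — shift
  I3: { [B → . /], [C → . B n], [C → . C L /], [C → . L g B], [C → C . L /], [L → . C n], [L → C . n] }  — shift
  I4: { [C → L . g B], [X → L .] }  — shift, reduce
  I5: { [X' → X .] }  — accept
  I6: { [B → . /], [C → L g . B] }  — shift
  I7: { [B → / .] }  — reduce
  I8: { [C → L g B .] }  — reduce
  I9: { [C → C L . /], [C → L . g B] }  — shift
  I10: { [L → C n .] }  — reduce
  I11: { [C → C L / .] }  — reduce
  I12: { [C → B n .] }  — reduce

I1 contains complete items [B → / .], [X → / .] — reduce-reduce conflict.

Answer: Yes — I1: [B → / .] vs [X → / .]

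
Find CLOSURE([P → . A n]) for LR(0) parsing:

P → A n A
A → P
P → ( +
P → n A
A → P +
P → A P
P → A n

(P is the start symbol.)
Start with: [P → . A n]
  [P → . A n] has the dot before A: add [A → . P], [A → . P +]
  [A → . P] has the dot before P: add [P → . A n A], [P → . ( +], [P → . n A], [P → . A P]
No further items can be added.

CLOSURE = { [A → . P +], [A → . P], [P → . ( +], [P → . A P], [P → . A n A], [P → . A n], [P → . n A] }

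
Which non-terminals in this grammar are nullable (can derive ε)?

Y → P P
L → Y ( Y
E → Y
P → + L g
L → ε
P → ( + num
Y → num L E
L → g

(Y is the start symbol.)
ε-productions: L → ε
So L is immediately nullable.
No further non-terminal can be added: every production for the remaining non-terminals contains a terminal or a non-nullable non-terminal.
Nullable = { 'L' }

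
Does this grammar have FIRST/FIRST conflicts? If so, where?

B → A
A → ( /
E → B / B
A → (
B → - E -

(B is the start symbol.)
A FIRST/FIRST conflict occurs when two productions N → α and N → β for the same non-terminal have FIRST(α) ∩ FIRST(β) ≠ ∅ (with ε ∈ FIRST of a nullable right-hand side, so two nullable alternatives also conflict).

FIRST sets of the non-terminals at (or reachable through a nullable prefix from) the front of some alternative:
  FIRST(A) = { '(' }

Productions for B:
  B → A: FIRST = { '(' }
  B → - E -: FIRST = { '-' }
Productions for A:
  A → ( /: FIRST = { '(' }
  A → (: FIRST = { '(' }
E has only one production, so no FIRST/FIRST conflict is possible there.

Conflict for A: A → ( / and A → (
  Overlap: { '(' }

Answer: Yes. A → '(' '/' / A → '(' on { '(' }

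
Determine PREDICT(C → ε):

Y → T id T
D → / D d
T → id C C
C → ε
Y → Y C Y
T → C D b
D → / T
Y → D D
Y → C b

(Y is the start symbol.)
{ $, '/', 'b', 'd', 'id' }

PREDICT(C → ε) = (FIRST(RHS) \ {ε}) ∪ (FOLLOW(C) if ε ∈ FIRST(RHS), i.e. RHS ⇒* ε)
The right-hand side is ε (FIRST(ε) = { ε }), so the predict set is FOLLOW(C) = { $, '/', 'b', 'd', 'id' }
PREDICT(C → ε) = { $, '/', 'b', 'd', 'id' }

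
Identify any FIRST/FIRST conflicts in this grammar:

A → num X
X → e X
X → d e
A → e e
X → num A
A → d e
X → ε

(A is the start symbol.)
Productions for A:
  A → num X: FIRST = { 'num' }
  A → e e: FIRST = { 'e' }
  A → d e: FIRST = { 'd' }
Productions for X:
  X → e X: FIRST = { 'e' }
  X → d e: FIRST = { 'd' }
  X → num A: FIRST = { 'num' }
  X → ε: FIRST = { ε }

All alternatives of each non-terminal have pairwise disjoint FIRST sets.

Answer: No FIRST/FIRST conflicts.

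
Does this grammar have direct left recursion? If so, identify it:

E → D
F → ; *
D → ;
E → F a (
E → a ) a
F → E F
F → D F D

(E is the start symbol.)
Direct left recursion occurs when N → N α for some non-terminal N (the right-hand side begins with the left-hand side itself).

E → D: starts with D
F → ; *: starts with ';'
D → ;: starts with ';'
E → F a (: starts with F
E → a ) a: starts with a
F → E F: starts with E
F → D F D: starts with D

No direct left recursion found.

Answer: No direct left recursion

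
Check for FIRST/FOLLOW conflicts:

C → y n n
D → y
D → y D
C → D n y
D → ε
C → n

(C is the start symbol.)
A FIRST/FOLLOW conflict occurs when a non-terminal N has a nullable alternative N → β (β ⇒* ε) and another alternative N → α with FIRST(α) ∩ FOLLOW(N) ≠ ∅: on such a lookahead the parser cannot decide between expanding α and letting N vanish via β.

Nullable non-terminals: D.

D: nullable alternative(s) D → ε; FOLLOW(D) = { 'n' }
  D → y: FIRST \ {ε} = { 'y' } — disjoint from FOLLOW(D)
  D → y D: FIRST \ {ε} = { 'y' } — disjoint from FOLLOW(D)
  D → ε: FIRST \ {ε} = { } — this is the only nullable alternative, skip

C has no nullable alternative, so no FIRST/FOLLOW check is needed there.

No FIRST/FOLLOW conflicts found.

Answer: No FIRST/FOLLOW conflicts.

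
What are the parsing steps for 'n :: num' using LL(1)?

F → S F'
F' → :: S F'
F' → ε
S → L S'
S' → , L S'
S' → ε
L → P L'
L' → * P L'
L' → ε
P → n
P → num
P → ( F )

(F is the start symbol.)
LL(1) parsing maintains a stack (initially the start symbol over $) and the input. At each step: if the stack top is a terminal, match it against the current input token; if it is a non-terminal N, replace it with the RHS of M[N, lookahead] (the unique production whose predict set contains the lookahead).

Stack is shown with the top on the left.

Stack           Input       Action
----------------------------------
F $             n :: num $  output F → S F'
S F' $          n :: num $  output S → L S'
L S' F' $       n :: num $  output L → P L'
P L' S' F' $    n :: num $  output P → n
n L' S' F' $    n :: num $  match 'n'
L' S' F' $      :: num $    output L' → ε
S' F' $         :: num $    output S' → ε
F' $            :: num $    output F' → :: S F'
:: S F' $       :: num $    match '::'
S F' $          num $       output S → L S'
L S' F' $       num $       output L → P L'
P L' S' F' $    num $       output P → num
num L' S' F' $  num $       match 'num'
L' S' F' $      $           output L' → ε
S' F' $         $           output S' → ε
F' $            $           output F' → ε
$               $           accept

The string is accepted.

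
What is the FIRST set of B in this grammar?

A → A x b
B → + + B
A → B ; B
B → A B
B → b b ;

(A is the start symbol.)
To compute FIRST(B), examine every production with B on the left-hand side, reading each right-hand side left to right until a non-nullable symbol is reached.

FIRST sets of the other non-terminals involved (by the same procedure, iterated to a fixed point):
  FIRST(A) = { '+', 'b' }

From B → + + B:
  - '+' is a terminal: add '+' and stop
From B → A B:
  - A is a non-terminal: add FIRST(A) \ {ε} = { '+', 'b' }
    A is not nullable, so stop
From B → b b ;:
  - b is a terminal: add 'b' and stop

Collecting: FIRST(B) = { '+', 'b' }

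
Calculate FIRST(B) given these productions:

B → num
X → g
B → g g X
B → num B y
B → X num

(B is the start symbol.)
{ 'g', 'num' }

To compute FIRST(B), examine every production with B on the left-hand side, reading each right-hand side left to right until a non-nullable symbol is reached.

FIRST sets of the other non-terminals involved (by the same procedure, iterated to a fixed point):
  FIRST(X) = { 'g' }

From B → num:
  - num is a terminal: add 'num' and stop
From B → g g X:
  - g is a terminal: add 'g' and stop
From B → num B y:
  - num is a terminal: add 'num' and stop
From B → X num:
  - X is a non-terminal: add FIRST(X) \ {ε} = { 'g' }
    X is not nullable, so stop

Collecting: FIRST(B) = { 'g', 'num' }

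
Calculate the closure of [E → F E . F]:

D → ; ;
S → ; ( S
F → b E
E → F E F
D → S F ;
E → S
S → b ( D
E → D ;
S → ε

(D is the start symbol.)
To compute CLOSURE, for each item [A → α.Bβ] where B is a non-terminal, add [B → .γ] for all productions B → γ; repeat for the newly added items until nothing changes.

Start with: [E → F E . F]
  [E → F E . F] has the dot before F: add [F → . b E]
No further items can be added.

CLOSURE = { [E → F E . F], [F → . b E] }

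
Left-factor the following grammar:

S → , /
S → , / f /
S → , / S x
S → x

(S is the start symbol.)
Left-factoring transforms A → αβ₁ | αβ₂ into A → αA' and A' → β₁ | β₂
(α is the longest common prefix among the alternatives). Repeat until
no nonterminal has two alternatives with a common prefix.

Round 1: S has alternatives sharing prefix ', /'. Introduce S': S → , / S'
  Add: S' → ε
  Add: S' → f /
  Add: S' → S x

No remaining common prefixes — done.

Resulting grammar:
S → , / S'
S' → ε
S' → f /
S' → S x
S → x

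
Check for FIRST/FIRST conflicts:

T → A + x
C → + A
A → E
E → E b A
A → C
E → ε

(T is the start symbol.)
No FIRST/FIRST conflicts.

FIRST sets of the non-terminals at (or reachable through a nullable prefix from) the front of some alternative:
  FIRST(E) = { 'b', ε }
  FIRST(C) = { '+' }

Productions for A:
  A → E: FIRST = { 'b', ε }
  A → C: FIRST = { '+' }
Productions for E:
  E → E b A: FIRST = { 'b' }
  E → ε: FIRST = { ε }
T, C have only one production, so no FIRST/FIRST conflict is possible there.

All alternatives of each non-terminal have pairwise disjoint FIRST sets.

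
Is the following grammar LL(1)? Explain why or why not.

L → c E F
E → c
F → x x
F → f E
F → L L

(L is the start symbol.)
Yes, the grammar is LL(1).

A grammar is LL(1) if for each non-terminal N with multiple productions, the predict sets of those productions are pairwise disjoint, where PREDICT(N → α) = (FIRST(α) \ {ε}) ∪ (FOLLOW(N) if α ⇒* ε).

Relevant sets:
  FIRST(L) = { 'c' }

For F:
  PREDICT(F → x x) = { 'x' }
  PREDICT(F → f E) = { 'f' }
  PREDICT(F → L L) = { 'c' }
L, E have a single production, so nothing to check there.

All predict sets are disjoint. The grammar IS LL(1).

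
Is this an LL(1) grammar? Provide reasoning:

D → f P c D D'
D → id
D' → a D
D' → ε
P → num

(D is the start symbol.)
No. Predict set conflict for D': { 'a' }

Relevant sets:
  FOLLOW(D') = { $, 'a' }

For D:
  PREDICT(D → f P c D D') = { 'f' }
  PREDICT(D → id) = { 'id' }
For D':
  PREDICT(D' → a D) = { 'a' }
  PREDICT(D' → ε) = { $, 'a' }
P has a single production, so nothing to check there.

Conflict found: Predict set conflict for D': { 'a' }
The grammar is NOT LL(1).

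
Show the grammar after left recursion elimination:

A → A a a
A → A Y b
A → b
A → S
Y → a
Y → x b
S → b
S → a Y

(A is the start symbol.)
A is directly left-recursive. The standard transformation for
  A → A α₁ | ... | A α_m | β₁ | ... | β_n
is
  A  → β₁ A' | ... | β_n A'
  A' → α₁ A' | ... | α_m A' | ε

A → b becomes A → b A'
A → S becomes A → S A'
A → A a a becomes A' → a a A'
A → A Y b becomes A' → Y b A'
Add A' → ε

Productions for other non-terminals are unchanged:
  Y → a
  Y → x b
  S → b
  S → a Y

Resulting grammar:
A → b A'
A → S A'
A' → a a A'
A' → Y b A'
A' → ε
Y → a
Y → x b
S → b
S → a Y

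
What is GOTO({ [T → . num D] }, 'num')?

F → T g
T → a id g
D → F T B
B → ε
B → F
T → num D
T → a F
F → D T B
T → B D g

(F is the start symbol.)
{ [B → . F], [B → .], [D → . F T B], [F → . D T B], [F → . T g], [T → . B D g], [T → . a F], [T → . a id g], [T → . num D], [T → num . D] }

GOTO(I, 'num') = CLOSURE({ [A → αX.β] : [A → α.Xβ] ∈ I, X = 'num' })

Items with dot before 'num', with the dot advanced:
  [T → . num D] → [T → num . D]
Closure of the advanced items:
  [T → num . D] has the dot before D: add [D → . F T B]
  [D → . F T B] has the dot before F: add [F → . T g], [F → . D T B]
  [F → . T g] has the dot before T: add [T → . a id g], [T → . num D], [T → . a F], [T → . B D g]
  [T → . B D g] has the dot before B: add [B → .], [B → . F]

GOTO = { [B → . F], [B → .], [D → . F T B], [F → . D T B], [F → . T g], [T → . B D g], [T → . a F], [T → . a id g], [T → . num D], [T → num . D] }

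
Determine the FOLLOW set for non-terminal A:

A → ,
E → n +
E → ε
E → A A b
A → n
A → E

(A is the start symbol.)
To compute FOLLOW(A), find every occurrence of A on a right-hand side N → α A β: add FIRST(β) \ {ε}, and if β is empty or nullable also add FOLLOW(N). Iterate to a fixed point.

A is the start symbol, so $ ∈ FOLLOW(A).
In E → A A b: A is followed by A b, add FIRST(A b) \ {ε} = { ',', 'b', 'n' }
In E → A A b: A is followed by b, add FIRST(b) \ {ε} = { 'b' }

Taking the union: FOLLOW(A) = { $, ',', 'b', 'n' }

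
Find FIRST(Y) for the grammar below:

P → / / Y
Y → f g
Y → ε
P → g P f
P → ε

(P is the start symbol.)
To compute FIRST(Y), examine every production with Y on the left-hand side, reading each right-hand side left to right until a non-nullable symbol is reached.

From Y → f g:
  - f is a terminal: add 'f' and stop
From Y → ε:
  - ε-production, so ε ∈ FIRST(Y)

Collecting: FIRST(Y) = { 'f', ε }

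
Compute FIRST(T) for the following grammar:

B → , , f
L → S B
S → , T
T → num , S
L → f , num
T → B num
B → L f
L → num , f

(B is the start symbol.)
{ ',', 'f', 'num' }

FIRST sets of the other non-terminals involved (by the same procedure, iterated to a fixed point):
  FIRST(B) = { ',', 'f', 'num' }

From T → num , S:
  - num is a terminal: add 'num' and stop
From T → B num:
  - B is a non-terminal: add FIRST(B) \ {ε} = { ',', 'f', 'num' }
    B is not nullable, so stop

Collecting: FIRST(T) = { ',', 'f', 'num' }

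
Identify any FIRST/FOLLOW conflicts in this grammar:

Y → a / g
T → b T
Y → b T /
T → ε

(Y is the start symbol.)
Nullable non-terminals: T.

T: nullable alternative(s) T → ε; FOLLOW(T) = { '/' }
  T → b T: FIRST \ {ε} = { 'b' } — disjoint from FOLLOW(T)
  T → ε: FIRST \ {ε} = { } — this is the only nullable alternative, skip

Y has no nullable alternative, so no FIRST/FOLLOW check is needed there.

No FIRST/FOLLOW conflicts found.

Answer: No FIRST/FOLLOW conflicts.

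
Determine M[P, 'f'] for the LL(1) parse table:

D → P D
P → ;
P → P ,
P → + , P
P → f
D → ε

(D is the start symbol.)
To find M[P, 'f'], we find productions for P where 'f' is in the predict set (PREDICT(N → α) = (FIRST(α) \ {ε}) ∪ (FOLLOW(N) if α ⇒* ε)).

Relevant sets:
  FIRST(P) = { '+', ';', 'f' }

P → ;: PREDICT = { ';' }
P → P ,: PREDICT = { '+', ';', 'f' }
  'f' is in predict set, so this production goes in M[P, 'f']
P → + , P: PREDICT = { '+' }
P → f: PREDICT = { 'f' }
  'f' is in predict set, so this production goes in M[P, 'f']

M[P, 'f'] = P → P ,, P → f  (a multiply-defined cell — the grammar is not LL(1))

Answer: P → P ,, P → f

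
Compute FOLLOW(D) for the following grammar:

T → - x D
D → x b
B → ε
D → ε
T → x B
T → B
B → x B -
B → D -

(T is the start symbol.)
In T → - x D: D is at the end, add FOLLOW(T)
In B → D -: D is followed by '-', add FIRST('-') \ {ε} = { '-' }

The FOLLOW sets referred to above (computed the same way, to a fixed point):
  FOLLOW(T) = { $ }

Taking the union: FOLLOW(D) = { $, '-' }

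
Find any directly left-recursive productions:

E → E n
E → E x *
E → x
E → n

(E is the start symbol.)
Direct left recursion occurs when N → N α for some non-terminal N (the right-hand side begins with the left-hand side itself).

E → E n: LEFT RECURSIVE (starts with E)
E → E x *: LEFT RECURSIVE (starts with E)
E → x: starts with x
E → n: starts with n

The grammar has direct left recursion on: E.

Answer: Yes, E is left-recursive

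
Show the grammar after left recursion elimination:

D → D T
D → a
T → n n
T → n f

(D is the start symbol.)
D → a D'
D' → T D'
D' → ε
T → n n
T → n f

D is directly left-recursive. The standard transformation for
  A → A α₁ | ... | A α_m | β₁ | ... | β_n
is
  A  → β₁ A' | ... | β_n A'
  A' → α₁ A' | ... | α_m A' | ε

D → a becomes D → a D'
D → D T becomes D' → T D'
Add D' → ε

Productions for other non-terminals are unchanged:
  T → n n
  T → n f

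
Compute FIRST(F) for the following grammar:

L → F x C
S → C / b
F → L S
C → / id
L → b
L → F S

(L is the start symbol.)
{ 'b' }

FIRST sets of the other non-terminals involved (by the same procedure, iterated to a fixed point):
  FIRST(L) = { 'b' }

From F → L S:
  - L is a non-terminal: add FIRST(L) \ {ε} = { 'b' }
    L is not nullable, so stop

Collecting: FIRST(F) = { 'b' }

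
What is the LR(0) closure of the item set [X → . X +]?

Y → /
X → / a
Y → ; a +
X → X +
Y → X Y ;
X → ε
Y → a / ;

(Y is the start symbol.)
{ [X → . / a], [X → . X +], [X → .] }

Start with: [X → . X +]
  [X → . X +] has the dot before X: add [X → . / a], [X → .]
No further items can be added.

CLOSURE = { [X → . / a], [X → . X +], [X → .] }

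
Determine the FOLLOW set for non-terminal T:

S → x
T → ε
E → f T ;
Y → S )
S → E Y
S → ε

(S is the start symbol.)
In E → f T ;: T is followed by ';', add FIRST(';') \ {ε} = { ';' }

Taking the union: FOLLOW(T) = { ';' }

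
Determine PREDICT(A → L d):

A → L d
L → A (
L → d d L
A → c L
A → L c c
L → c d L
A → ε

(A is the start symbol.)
{ '(', 'c', 'd' }

PREDICT(A → L d) = (FIRST(RHS) \ {ε}) ∪ (FOLLOW(A) if ε ∈ FIRST(RHS), i.e. RHS ⇒* ε)
FIRST(L) = { '(', 'c', 'd' }
FIRST(L d) = { '(', 'c', 'd' }
ε ∉ FIRST(L d), so FOLLOW(A) is not added.
PREDICT(A → L d) = { '(', 'c', 'd' }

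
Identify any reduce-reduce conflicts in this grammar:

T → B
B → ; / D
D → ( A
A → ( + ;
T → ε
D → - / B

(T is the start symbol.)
No reduce-reduce conflicts

A reduce-reduce conflict occurs when an LR(0) state has two complete items [A → α .] and [B → β .] — both call for a reduction, and with no lookahead the parser cannot choose between them.

Augment with T' → T and build the canonical LR(0) collection (I0 = CLOSURE({[T' → . T]}), then GOTO on every symbol after a dot until no new states appear). It has 14 states:
  I0: { [B → . ; / D], [T → . B], [T → .], [T' → . T] }  — shift, reduce
  I1: { [B → ; . / D] }  — shift
  I2: { [T → B .] }  — reduce
  I3: { [T' → T .] }  — accept
  I4: { [B → ; / . D], [D → . ( A], [D → . - / B] }  — shift
  I5: { [A → . ( + ;], [D → ( . A] }  — shift
  I6: { [D → - . / B] }  — shift
  I7: { [B → ; / D .] }  — reduce
  I8: { [B → . ; / D], [D → - / . B] }  — shift
  I9: { [D → - / B .] }  — reduce
  I10: { [A → ( . + ;] }  — shift
  I11: { [D → ( A .] }  — reduce
  I12: { [A → ( + . ;] }  — shift
  I13: { [A → ( + ; .] }  — reduce

No state contains more than one complete item.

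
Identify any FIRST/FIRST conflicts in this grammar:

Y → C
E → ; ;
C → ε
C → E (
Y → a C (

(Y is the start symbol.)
FIRST sets of the non-terminals at (or reachable through a nullable prefix from) the front of some alternative:
  FIRST(C) = { ';', ε }
  FIRST(E) = { ';' }

Productions for Y:
  Y → C: FIRST = { ';', ε }
  Y → a C (: FIRST = { 'a' }
Productions for C:
  C → ε: FIRST = { ε }
  C → E (: FIRST = { ';' }
E has only one production, so no FIRST/FIRST conflict is possible there.

All alternatives of each non-terminal have pairwise disjoint FIRST sets.

Answer: No FIRST/FIRST conflicts.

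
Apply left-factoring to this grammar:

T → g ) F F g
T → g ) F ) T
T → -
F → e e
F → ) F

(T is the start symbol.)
Left-factoring transforms A → αβ₁ | αβ₂ into A → αA' and A' → β₁ | β₂
(α is the longest common prefix among the alternatives). Repeat until
no nonterminal has two alternatives with a common prefix.

Round 1: T has alternatives sharing prefix 'g ) F'. Introduce T': T → g ) F T'
  Add: T' → F g
  Add: T' → ) T

No remaining common prefixes — done.

Resulting grammar:
T → g ) F T'
T' → F g
T' → ) T
T → -
F → e e
F → ) F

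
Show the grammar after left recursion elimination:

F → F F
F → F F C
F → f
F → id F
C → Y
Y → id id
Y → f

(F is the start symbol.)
F → f F'
F → id F F'
F' → F F'
F' → F C F'
F' → ε
C → Y
Y → id id
Y → f

F is directly left-recursive. The standard transformation for
  A → A α₁ | ... | A α_m | β₁ | ... | β_n
is
  A  → β₁ A' | ... | β_n A'
  A' → α₁ A' | ... | α_m A' | ε

F → f becomes F → f F'
F → id F becomes F → id F F'
F → F F becomes F' → F F'
F → F F C becomes F' → F C F'
Add F' → ε

Productions for other non-terminals are unchanged:
  C → Y
  Y → id id
  Y → f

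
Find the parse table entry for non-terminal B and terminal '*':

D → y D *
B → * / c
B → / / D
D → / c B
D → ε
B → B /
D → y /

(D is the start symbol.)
B → * / c, B → B /

To find M[B, '*'], we find productions for B where '*' is in the predict set (PREDICT(N → α) = (FIRST(α) \ {ε}) ∪ (FOLLOW(N) if α ⇒* ε)).

Relevant sets:
  FIRST(B) = { '*', '/' }

B → * / c: PREDICT = { '*' }
  '*' is in predict set, so this production goes in M[B, '*']
B → / / D: PREDICT = { '/' }
B → B /: PREDICT = { '*', '/' }
  '*' is in predict set, so this production goes in M[B, '*']

M[B, '*'] = B → * / c, B → B /  (a multiply-defined cell — the grammar is not LL(1))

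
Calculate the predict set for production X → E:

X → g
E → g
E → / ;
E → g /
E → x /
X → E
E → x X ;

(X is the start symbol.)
{ '/', 'g', 'x' }

PREDICT(X → E) = (FIRST(RHS) \ {ε}) ∪ (FOLLOW(X) if ε ∈ FIRST(RHS), i.e. RHS ⇒* ε)
FIRST(E) = { '/', 'g', 'x' }
FIRST(E) = { '/', 'g', 'x' }
ε ∉ FIRST(E), so FOLLOW(X) is not added.
PREDICT(X → E) = { '/', 'g', 'x' }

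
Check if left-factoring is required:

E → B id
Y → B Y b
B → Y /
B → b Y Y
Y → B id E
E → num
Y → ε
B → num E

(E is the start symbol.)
Left-factoring is needed when two productions for the same non-terminal
share a common prefix on the right-hand side.

Productions for E:
  E → B id
  E → num
Productions for Y:
  Y → B Y b
  Y → B id E
  Y → ε
Productions for B:
  B → Y /
  B → b Y Y
  B → num E

Found common prefix 'B' in productions for Y

Answer: Yes, Y has productions with common prefix 'B'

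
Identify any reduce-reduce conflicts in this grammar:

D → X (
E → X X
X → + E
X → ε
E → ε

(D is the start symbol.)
A reduce-reduce conflict occurs when an LR(0) state has two complete items [A → α .] and [B → β .] — both call for a reduction, and with no lookahead the parser cannot choose between them.

Augment with D' → D and build the canonical LR(0) collection (I0 = CLOSURE({[D' → . D]}), then GOTO on every symbol after a dot until no new states appear). It has 8 states:
  I0: { [D → . X (], [D' → . D], [X → . + E], [X → .] }  — shift, reduce
  I1: { [E → . X X], [E → .], [X → + . E], [X → . + E], [X → .] }  — shift, 2 reduces
  I2: { [D' → D .] }  — accept
  I3: { [D → X . (] }  — shift
  I4: { [D → X ( .] }  — reduce
  I5: { [X → + E .] }  — reduce
  I6: { [E → X . X], [X → . + E], [X → .] }  — shift, reduce
  I7: { [E → X X .] }  — reduce

I1 contains complete items [E → .], [X → .] — reduce-reduce conflict.

Answer: Yes — I1: [E → .] vs [X → .]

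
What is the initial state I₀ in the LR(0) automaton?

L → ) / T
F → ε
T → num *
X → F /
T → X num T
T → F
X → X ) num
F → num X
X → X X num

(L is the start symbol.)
{ [L → . ) / T], [L' → . L] }

First, augment the grammar with L' → L
I₀ = CLOSURE({ [L' → . L] }):
  [L' → . L] has the dot before L: add [L → . ) / T]
No further items can be added.

I₀ = { [L → . ) / T], [L' → . L] }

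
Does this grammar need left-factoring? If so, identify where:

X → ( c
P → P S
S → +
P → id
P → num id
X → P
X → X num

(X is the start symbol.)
Left-factoring is needed when two productions for the same non-terminal
share a common prefix on the right-hand side.

Productions for X:
  X → ( c
  X → P
  X → X num
Productions for P:
  P → P S
  P → id
  P → num id

No common prefixes found.

Answer: No, left-factoring is not needed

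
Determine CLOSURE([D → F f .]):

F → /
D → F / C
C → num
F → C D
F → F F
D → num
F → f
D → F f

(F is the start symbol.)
To compute CLOSURE, for each item [A → α.Bβ] where B is a non-terminal, add [B → .γ] for all productions B → γ; repeat for the newly added items until nothing changes.

Start with: [D → F f .]
The dot is at the end, so nothing is added.

CLOSURE = { [D → F f .] }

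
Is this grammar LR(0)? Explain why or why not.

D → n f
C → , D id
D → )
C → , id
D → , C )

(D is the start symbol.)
A grammar is LR(0) if no state in the canonical LR(0) collection has:
  - both a shift item (dot before a terminal) and a complete item (shift-reduce conflict), or
  - two or more complete items (reduce-reduce conflict; the accept item [D' → D .] counts as a complete item here).

Augment with D' → D and build the canonical LR(0) collection (I0 = CLOSURE({[D' → . D]}), then GOTO on every symbol after a dot until no new states appear). It has 12 states:
  I0: { [D → . )], [D → . , C )], [D → . n f], [D' → . D] }  — shift
  I1: { [D → ) .] }  — reduce
  I2: { [C → . , D id], [C → . , id], [D → , . C )] }  — shift
  I3: { [D' → D .] }  — accept
  I4: { [D → n . f] }  — shift
  I5: { [D → n f .] }  — reduce
  I6: { [C → , . D id], [C → , . id], [D → . )], [D → . , C )], [D → . n f] }  — shift
  I7: { [D → , C . )] }  — shift
  I8: { [D → , C ) .] }  — reduce
  I9: { [C → , D . id] }  — shift
  I10: { [C → , id .] }  — reduce
  I11: { [C → , D id .] }  — reduce

Every state is either a pure shift/goto state or contains exactly one complete item and nothing to shift — no conflicts. The grammar is LR(0).

Answer: Yes, the grammar is LR(0)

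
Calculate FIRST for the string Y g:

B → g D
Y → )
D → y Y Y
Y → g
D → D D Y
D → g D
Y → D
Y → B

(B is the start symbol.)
FIRST sets of the non-terminals involved (from the grammar, by fixed-point iteration):
  FIRST(Y) = { ')', 'g', 'y' }

To compute FIRST(Y g), process the symbols left to right:
Symbol Y is a non-terminal. Add FIRST(Y) \ {ε} = { ')', 'g', 'y' }
Y is not nullable (ε ∉ FIRST(Y)), so stop here.
FIRST(Y g) = { ')', 'g', 'y' }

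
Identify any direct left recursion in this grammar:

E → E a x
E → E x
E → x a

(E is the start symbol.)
Direct left recursion occurs when N → N α for some non-terminal N (the right-hand side begins with the left-hand side itself).

E → E a x: LEFT RECURSIVE (starts with E)
E → E x: LEFT RECURSIVE (starts with E)
E → x a: starts with x

The grammar has direct left recursion on: E.

Answer: Yes, E is left-recursive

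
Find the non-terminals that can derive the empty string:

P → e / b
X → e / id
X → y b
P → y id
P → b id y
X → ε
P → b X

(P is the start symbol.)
{ 'X' }

ε-productions: X → ε
So X is immediately nullable.
No further non-terminal can be added: every production for the remaining non-terminals contains a terminal or a non-nullable non-terminal.
Nullable = { 'X' }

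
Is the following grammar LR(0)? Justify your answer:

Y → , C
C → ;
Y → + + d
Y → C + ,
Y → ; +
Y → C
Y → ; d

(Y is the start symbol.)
Augment with Y' → Y and build the canonical LR(0) collection (I0 = CLOSURE({[Y' → . Y]}), then GOTO on every symbol after a dot until no new states appear). It has 14 states:
  I0: { [C → . ;], [Y → . + + d], [Y → . , C], [Y → . ; +], [Y → . ; d], [Y → . C + ,], [Y → . C], [Y' → . Y] }  — shift
  I1: { [Y → + . + d] }  — shift
  I2: { [C → . ;], [Y → , . C] }  — shift
  I3: { [C → ; .], [Y → ; . +], [Y → ; . d] }  — shift, reduce
  I4: { [Y → C . + ,], [Y → C .] }  — shift, reduce
  I5: { [Y' → Y .] }  — accept
  I6: { [Y → C + . ,] }  — shift
  I7: { [Y → C + , .] }  — reduce
  I8: { [Y → ; + .] }  — reduce
  I9: { [Y → ; d .] }  — reduce
  I10: { [C → ; .] }  — reduce
  I11: { [Y → , C .] }  — reduce
  I12: { [Y → + + . d] }  — shift
  I13: { [Y → + + d .] }  — reduce

Conflict in state I3:
  Shift-reduce conflict between [C → ; .] and [Y → ; . +]
So the grammar is NOT LR(0).

Answer: No. Shift-reduce conflict between [C → ; .] and [Y → ; . +]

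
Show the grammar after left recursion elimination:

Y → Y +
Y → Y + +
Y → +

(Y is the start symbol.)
Y → + Y'
Y' → + Y'
Y' → + + Y'
Y' → ε

Y is directly left-recursive. The standard transformation for
  A → A α₁ | ... | A α_m | β₁ | ... | β_n
is
  A  → β₁ A' | ... | β_n A'
  A' → α₁ A' | ... | α_m A' | ε

Y → + becomes Y → + Y'
Y → Y + becomes Y' → + Y'
Y → Y + + becomes Y' → + + Y'
Add Y' → ε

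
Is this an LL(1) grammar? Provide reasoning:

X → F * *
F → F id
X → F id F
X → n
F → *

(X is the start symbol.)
Relevant sets:
  FIRST(F) = { '*' }

For X:
  PREDICT(X → F '*' '*') = { '*' }
  PREDICT(X → F id F) = { '*' }
  PREDICT(X → n) = { 'n' }
For F:
  PREDICT(F → F id) = { '*' }
  PREDICT(F → '*') = { '*' }

Conflict found: Predict set conflict for X: { '*' }
The grammar is NOT LL(1).

Answer: No. Predict set conflict for X: { '*' }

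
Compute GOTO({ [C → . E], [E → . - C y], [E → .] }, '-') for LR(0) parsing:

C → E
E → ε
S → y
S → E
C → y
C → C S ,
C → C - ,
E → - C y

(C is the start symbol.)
{ [C → . C - ,], [C → . C S ,], [C → . E], [C → . y], [E → - . C y], [E → . - C y], [E → .] }

GOTO(I, '-') = CLOSURE({ [A → αX.β] : [A → α.Xβ] ∈ I, X = '-' })

Items with dot before '-', with the dot advanced:
  [E → . - C y] → [E → - . C y]
Closure of the advanced items:
  [E → - . C y] has the dot before C: add [C → . E], [C → . y], [C → . C S ,], [C → . C - ,]
  [C → . E] has the dot before E: add [E → .], [E → . - C y]

GOTO = { [C → . C - ,], [C → . C S ,], [C → . E], [C → . y], [E → - . C y], [E → . - C y], [E → .] }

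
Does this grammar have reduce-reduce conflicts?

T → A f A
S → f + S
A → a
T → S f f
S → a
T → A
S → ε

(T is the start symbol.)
A reduce-reduce conflict occurs when an LR(0) state has two complete items [A → α .] and [B → β .] — both call for a reduction, and with no lookahead the parser cannot choose between them.

Augment with T' → T and build the canonical LR(0) collection (I0 = CLOSURE({[T' → . T]}), then GOTO on every symbol after a dot until no new states appear). It has 14 states:
  I0: { [A → . a], [S → . a], [S → . f + S], [S → .], [T → . A f A], [T → . A], [T → . S f f], [T' → . T] }  — shift, reduce
  I1: { [T → A . f A], [T → A .] }  — shift, reduce
  I2: { [T → S . f f] }  — shift
  I3: { [T' → T .] }  — accept
  I4: { [A → a .], [S → a .] }  — 2 reduces
  I5: { [S → f . + S] }  — shift
  I6: { [S → . a], [S → . f + S], [S → .], [S → f + . S] }  — shift, reduce
  I7: { [S → f + S .] }  — reduce
  I8: { [S → a .] }  — reduce
  I9: { [T → S f . f] }  — shift
  I10: { [T → S f f .] }  — reduce
  I11: { [A → . a], [T → A f . A] }  — shift
  I12: { [T → A f A .] }  — reduce
  I13: { [A → a .] }  — reduce

I4 contains complete items [A → a .], [S → a .] — reduce-reduce conflict.

Answer: Yes — I4: [A → a .] vs [S → a .]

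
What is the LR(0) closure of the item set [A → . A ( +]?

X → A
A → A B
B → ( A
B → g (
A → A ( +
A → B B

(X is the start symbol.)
Start with: [A → . A ( +]
  [A → . A ( +] has the dot before A: add [A → . A B], [A → . B B]
  [A → . B B] has the dot before B: add [B → . ( A], [B → . g (]
No further items can be added.

CLOSURE = { [A → . A ( +], [A → . A B], [A → . B B], [B → . ( A], [B → . g (] }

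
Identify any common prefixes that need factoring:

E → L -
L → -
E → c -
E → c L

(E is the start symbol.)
Left-factoring is needed when two productions for the same non-terminal
share a common prefix on the right-hand side.

Productions for E:
  E → L -
  E → c -
  E → c L

Found common prefix 'c' in productions for E

Answer: Yes, E has productions with common prefix 'c'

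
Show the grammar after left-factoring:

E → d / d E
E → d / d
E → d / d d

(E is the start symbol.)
Left-factoring transforms A → αβ₁ | αβ₂ into A → αA' and A' → β₁ | β₂
(α is the longest common prefix among the alternatives). Repeat until
no nonterminal has two alternatives with a common prefix.

Round 1: E has alternatives sharing prefix 'd / d'. Introduce E': E → d / d E'
  Add: E' → E
  Add: E' → ε
  Add: E' → d

No remaining common prefixes — done.

Resulting grammar:
E → d / d E'
E' → E
E' → ε
E' → d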